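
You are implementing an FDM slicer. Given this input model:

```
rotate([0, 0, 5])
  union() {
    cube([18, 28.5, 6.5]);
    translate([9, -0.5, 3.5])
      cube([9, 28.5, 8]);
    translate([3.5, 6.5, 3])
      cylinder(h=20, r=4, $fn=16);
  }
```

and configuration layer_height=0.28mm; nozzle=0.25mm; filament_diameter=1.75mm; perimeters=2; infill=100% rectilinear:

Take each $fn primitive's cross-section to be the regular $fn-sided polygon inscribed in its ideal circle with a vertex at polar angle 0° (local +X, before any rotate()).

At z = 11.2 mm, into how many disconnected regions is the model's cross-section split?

2

At z = 11.2 mm: the cube is absent (z outside [0, 6.5]); the cube at (9, -0.5) (footprint 9×28.5) is included at this height; the r=4 cylinder at (3.5, 6.5) gives a regular 16-gon of circumradius 4 (constant along its height); Combining (union): the 2 present regions are separate (no shared area or edge), so areas and boundary lengths simply add and each stays a separate island — 2 connected regions; (whole slice rotated 5° about Z — lengths, areas and connectivity unchanged). The result has 2 disconnected regions.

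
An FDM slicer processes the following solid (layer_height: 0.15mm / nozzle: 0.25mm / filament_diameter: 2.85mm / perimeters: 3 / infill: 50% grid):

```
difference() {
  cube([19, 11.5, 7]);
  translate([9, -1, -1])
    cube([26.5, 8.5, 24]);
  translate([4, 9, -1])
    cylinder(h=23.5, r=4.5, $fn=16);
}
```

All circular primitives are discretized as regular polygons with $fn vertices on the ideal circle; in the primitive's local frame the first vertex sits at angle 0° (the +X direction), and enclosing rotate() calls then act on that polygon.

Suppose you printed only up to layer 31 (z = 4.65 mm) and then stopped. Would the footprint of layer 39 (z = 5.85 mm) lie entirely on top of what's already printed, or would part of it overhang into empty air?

Compare the two slices. At z = 4.65: the cube (footprint 19×11.5) is included at this height (area 218.50 mm²); the cube at (9, -1) is present — its section is the full 26.5×8.5 rectangle (area 225.25 mm²); the r=4.5 cylinder at (4, 9) contributes a regular 16-gon of circumradius 4.5 (area = (16/2)·4.500²·sin(360°/16) = 61.99 mm²); After the difference (first − rest): starting from the 19×11.5 cube (218.50 mm²), the 26.5×8.5 cube at (9, -1) partially overlaps it — only the 75.00 mm² overlap (of its 225.25 mm²) is removed, clipping the outline; the r=4.5 cylinder at (4, 9) partially overlaps it — only the 50.80 mm² overlap (of its 61.99 mm²) is removed, clipping the outline — area = 92.70 mm². At z = 5.85: the cube (footprint 19×11.5) is included at this height (area 218.50 mm²); the cube at (9, -1) is present — its section is the full 26.5×8.5 rectangle (area 225.25 mm²); the r=4.5 cylinder at (4, 9) contributes a regular 16-gon of circumradius 4.5 (area = (16/2)·4.500²·sin(360°/16) = 61.99 mm²); After the difference (first − rest): starting from the 19×11.5 cube (218.50 mm²), the 26.5×8.5 cube at (9, -1) partially overlaps it — only the 75.00 mm² overlap (of its 225.25 mm²) is removed, clipping the outline; the r=4.5 cylinder at (4, 9) partially overlaps it — only the 50.80 mm² overlap (of its 61.99 mm²) is removed, clipping the outline — area = 92.70 mm². Checking containment: the cross-section at z = 5.85 is a subset of the cross-section at z = 4.65.

entirely on top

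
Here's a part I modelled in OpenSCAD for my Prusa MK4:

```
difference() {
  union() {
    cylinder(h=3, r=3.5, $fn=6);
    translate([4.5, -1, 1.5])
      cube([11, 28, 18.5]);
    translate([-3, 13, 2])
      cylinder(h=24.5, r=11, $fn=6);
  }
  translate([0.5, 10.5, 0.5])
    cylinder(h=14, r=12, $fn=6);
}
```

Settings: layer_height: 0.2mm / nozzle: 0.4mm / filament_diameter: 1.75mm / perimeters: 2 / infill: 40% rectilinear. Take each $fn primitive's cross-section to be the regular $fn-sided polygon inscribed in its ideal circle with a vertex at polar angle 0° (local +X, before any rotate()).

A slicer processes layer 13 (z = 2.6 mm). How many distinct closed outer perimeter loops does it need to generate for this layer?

At z = 2.6 mm: the cylinder: section is a regular 6-gon, circumradius r=3.5; the cube at (4.5, -1) is present — its section is the full 11×28 rectangle; the r=11 cylinder at (-3, 13) contributes a regular 6-gon of circumradius 11; Combining (union): the regions partially overlap (shared area 21.22 mm²), so overlapping operands fuse into one piece — 2 connected regions; the cylinder at (0.5, 10.5): section is a regular 6-gon, circumradius r=12; Subtracting the remaining from the first: starting from that combined region, the r=12 cylinder at (0.5, 10.5) partially overlaps it — only the 347.93 mm² overlap (of its 374.12 mm²) is removed, clipping the outline — 3 connected regions. The result has 3 disconnected regions.

3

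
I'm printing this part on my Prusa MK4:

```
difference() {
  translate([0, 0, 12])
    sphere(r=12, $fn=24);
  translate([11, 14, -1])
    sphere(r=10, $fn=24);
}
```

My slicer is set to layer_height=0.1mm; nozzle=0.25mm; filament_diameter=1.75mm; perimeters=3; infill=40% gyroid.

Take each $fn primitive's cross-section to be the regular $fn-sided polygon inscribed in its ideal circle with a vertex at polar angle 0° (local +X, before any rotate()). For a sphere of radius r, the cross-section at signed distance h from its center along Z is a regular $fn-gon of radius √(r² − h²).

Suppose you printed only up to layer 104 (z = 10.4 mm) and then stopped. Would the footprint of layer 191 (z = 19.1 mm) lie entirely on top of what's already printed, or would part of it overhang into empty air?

Compare the two slices. At z = 10.4: the sphere: section is a regular 24-gon, circumradius = √(r²−h²) = √(12²−1.6²) = 11.893 (area = (24/2)·11.893²·sin(360°/24) = 439.29 mm²); the sphere at (11, 14) is absent (|z−center|=11.400 > r=10); Subtracting the remaining from the first: none of the subtracted shapes is present at this height, so the r=12 sphere is unchanged — area = 439.29 mm². At z = 19.1: the r=12 sphere contributes a regular 24-gon of circumradius √(12²−7.1²) = 9.674 (area = (24/2)·9.674²·sin(360°/24) = 290.67 mm²); the sphere at (11, 14) does not reach this height (|z−center|=20.100 > r=10); Subtracting the remaining from the first: none of the subtracted shapes is present at this height, so the r=12 sphere is unchanged — area = 290.67 mm². Checking containment: the cross-section at z = 19.1 is a subset of the cross-section at z = 10.4.

entirely on top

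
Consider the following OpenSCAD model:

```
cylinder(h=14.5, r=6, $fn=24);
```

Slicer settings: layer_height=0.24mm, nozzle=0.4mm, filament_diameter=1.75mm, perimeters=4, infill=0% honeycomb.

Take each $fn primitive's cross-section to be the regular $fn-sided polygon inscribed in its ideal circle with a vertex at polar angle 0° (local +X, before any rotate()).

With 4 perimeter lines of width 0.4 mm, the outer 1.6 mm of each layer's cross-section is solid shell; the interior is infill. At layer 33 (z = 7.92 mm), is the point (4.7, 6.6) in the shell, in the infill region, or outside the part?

outside

At z = 7.92 mm: the cylinder: section is a regular 24-gon, circumradius r=6. Overall, the cross-section is a single solid region. The nearest boundary edge runs (4.24, 4.24)→(3.00, 5.20); distance from the point to it = 2.15 mm. The point is not inside any of the regions above, so it lies outside the cross-section (2.15 mm from the nearest boundary).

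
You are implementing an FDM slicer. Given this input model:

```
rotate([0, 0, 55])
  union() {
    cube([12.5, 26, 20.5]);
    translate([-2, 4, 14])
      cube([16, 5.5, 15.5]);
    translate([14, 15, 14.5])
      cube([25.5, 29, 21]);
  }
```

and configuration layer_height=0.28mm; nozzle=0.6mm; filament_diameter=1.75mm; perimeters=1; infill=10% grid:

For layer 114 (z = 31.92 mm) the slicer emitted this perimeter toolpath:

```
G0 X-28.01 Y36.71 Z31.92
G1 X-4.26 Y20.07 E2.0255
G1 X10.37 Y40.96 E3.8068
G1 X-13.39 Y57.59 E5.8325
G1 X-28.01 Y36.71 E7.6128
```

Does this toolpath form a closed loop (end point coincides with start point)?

yes

Start point (G0): (-28.01, 36.71). End point (last G1): the path returns to the start — closed.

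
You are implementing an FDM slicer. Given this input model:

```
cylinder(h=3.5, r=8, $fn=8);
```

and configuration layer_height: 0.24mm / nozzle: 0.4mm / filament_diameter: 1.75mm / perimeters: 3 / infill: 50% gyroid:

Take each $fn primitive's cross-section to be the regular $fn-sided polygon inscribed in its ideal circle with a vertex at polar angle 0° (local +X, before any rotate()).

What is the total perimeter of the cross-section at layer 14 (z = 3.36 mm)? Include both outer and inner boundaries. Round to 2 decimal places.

48.98 mm

At z = 3.36 mm: the r=8 cylinder gives a regular 8-gon of circumradius 8 (constant along its height) (perimeter = 2·8·8.000·sin(180°/8) = 48.98 mm). Overall, the cross-section is a single solid region. Total boundary length (outer) = 48.98 mm.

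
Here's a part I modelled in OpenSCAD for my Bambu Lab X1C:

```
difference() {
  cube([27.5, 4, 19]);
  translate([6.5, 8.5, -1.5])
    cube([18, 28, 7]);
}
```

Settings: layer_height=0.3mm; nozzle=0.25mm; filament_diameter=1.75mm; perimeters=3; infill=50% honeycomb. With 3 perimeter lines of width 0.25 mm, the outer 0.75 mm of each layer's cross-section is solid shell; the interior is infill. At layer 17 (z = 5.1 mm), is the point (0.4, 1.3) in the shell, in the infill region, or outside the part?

shell

At z = 5.1 mm: the cube (footprint 27.5×4) is included at this height; the 18×28 cube at (6.5, 8.5) contributes its full rectangle; Taking the first minus the rest: starting from the 27.5×4 cube, the 18×28 cube at (6.5, 8.5) misses the remaining region (no effect) — 1 connected region. Overall, the cross-section is a single solid region. The nearest boundary edge runs (0.00, 0.00)→(0.00, 4.00); distance from the point to it = 0.40 mm. The point is inside the cross-section, 0.40 mm from the nearest boundary — within the 0.75 mm shell band (3 × 0.25).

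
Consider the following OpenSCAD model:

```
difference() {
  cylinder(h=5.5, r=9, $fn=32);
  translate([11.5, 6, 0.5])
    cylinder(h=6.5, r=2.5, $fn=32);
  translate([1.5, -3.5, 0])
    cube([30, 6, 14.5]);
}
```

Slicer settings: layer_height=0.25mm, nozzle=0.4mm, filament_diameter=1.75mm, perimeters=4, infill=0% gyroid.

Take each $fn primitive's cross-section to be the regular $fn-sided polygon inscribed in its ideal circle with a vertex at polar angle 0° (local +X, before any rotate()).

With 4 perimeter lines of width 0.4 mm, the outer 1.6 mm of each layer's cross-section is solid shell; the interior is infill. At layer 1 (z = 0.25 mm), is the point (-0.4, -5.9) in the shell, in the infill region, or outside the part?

At z = 0.25 mm: the r=9 cylinder contributes a regular 32-gon of circumradius 9; the cylinder at (11.5, 6) is not intersected at this z (z outside [0.5, 7]); the 30×6 cube at (1.5, -3.5) contributes its full rectangle; Taking the first minus the rest: starting from the r=9 cylinder, the 30×6 cube at (1.5, -3.5) partially overlaps it — only the 43.72 mm² overlap (of its 180.00 mm²) is removed, clipping the outline — 1 connected region. Overall, the cross-section is a single solid region. The nearest boundary edge runs (-0.00, -9.00)→(-1.76, -8.83); distance from the point to it = 3.05 mm. The point is inside the cross-section and 3.05 mm from the nearest boundary — more than the 1.6 mm shell width (4 × 0.4), so it's in the infill interior.

infill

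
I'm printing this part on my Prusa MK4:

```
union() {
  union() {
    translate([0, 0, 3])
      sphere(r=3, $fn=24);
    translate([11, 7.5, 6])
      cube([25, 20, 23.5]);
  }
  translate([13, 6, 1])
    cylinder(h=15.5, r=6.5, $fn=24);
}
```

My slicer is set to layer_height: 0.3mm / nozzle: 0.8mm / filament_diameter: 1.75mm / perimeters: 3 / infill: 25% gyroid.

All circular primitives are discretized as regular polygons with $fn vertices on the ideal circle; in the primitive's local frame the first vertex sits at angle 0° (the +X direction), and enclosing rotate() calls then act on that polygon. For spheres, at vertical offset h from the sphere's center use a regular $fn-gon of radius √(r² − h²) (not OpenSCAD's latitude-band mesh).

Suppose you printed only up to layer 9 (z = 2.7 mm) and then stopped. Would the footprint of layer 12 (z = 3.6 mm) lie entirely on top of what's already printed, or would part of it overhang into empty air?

entirely on top

Compare the two slices. At z = 2.7: the sphere: section is a regular 24-gon, circumradius = √(r²−h²) = √(3²−0.3²) = 2.985 (area = (24/2)·2.985²·sin(360°/24) = 27.67 mm²); the cube at (11, 7.5) is absent (z outside [6, 29.5]); Taking the union: only the r=3 sphere is present, so the union is just that shape — area = 27.67 mm²; the r=6.5 cylinder at (13, 6) contributes a regular 24-gon of circumradius 6.5 (area = (24/2)·6.500²·sin(360°/24) = 131.22 mm²); Taking the union: the 2 present regions are separate (no shared area or edge), so areas and boundary lengths simply add and each stays a separate island — area = 158.89 mm². At z = 3.6: the sphere: section is a regular 24-gon, circumradius = √(r²−h²) = √(3²−0.6²) = 2.939 (area = (24/2)·2.939²·sin(360°/24) = 26.83 mm²); the cube at (11, 7.5) does not reach this height (z outside [6, 29.5]); Merging all regions: only the r=3 sphere is present, so the union is just that shape — area = 26.83 mm²; the r=6.5 cylinder at (13, 6) contributes a regular 24-gon of circumradius 6.5 (area = (24/2)·6.500²·sin(360°/24) = 131.22 mm²); Combining (union): the 2 present regions are separate (no shared area or edge), so areas and boundary lengths simply add and each stays a separate island — area = 158.06 mm². Checking containment: the cross-section at z = 3.6 is a subset of the cross-section at z = 2.7.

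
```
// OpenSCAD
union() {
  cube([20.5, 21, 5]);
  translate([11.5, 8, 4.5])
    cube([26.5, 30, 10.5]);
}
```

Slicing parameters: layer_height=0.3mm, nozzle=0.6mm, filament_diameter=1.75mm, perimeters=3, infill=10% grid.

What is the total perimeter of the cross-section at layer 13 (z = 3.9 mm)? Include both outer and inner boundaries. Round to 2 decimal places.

At z = 3.9 mm: the 20.5×21 cube contributes its full rectangle (perimeter 83.00 mm); the cube at (11.5, 8) is not intersected at this z (z outside [4.5, 15]); Combining (union): only the 20.5×21 cube is present, so the union is just that shape — boundary = 83.00 mm. Overall, the cross-section is a single solid region. Total boundary length (outer) = 83.00 mm.

83.00 mm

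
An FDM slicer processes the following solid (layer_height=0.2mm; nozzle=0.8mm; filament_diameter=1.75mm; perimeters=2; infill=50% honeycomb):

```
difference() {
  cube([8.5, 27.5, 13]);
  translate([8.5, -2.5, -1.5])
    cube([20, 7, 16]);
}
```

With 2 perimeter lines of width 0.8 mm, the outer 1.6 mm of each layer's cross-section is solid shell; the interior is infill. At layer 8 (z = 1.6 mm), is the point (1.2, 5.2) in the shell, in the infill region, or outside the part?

At z = 1.6 mm: the cube (footprint 8.5×27.5) is included at this height; the 20×7 cube at (8.5, -2.5) contributes its full rectangle; After the difference (first − rest): starting from the 8.5×27.5 cube, the 20×7 cube at (8.5, -2.5) misses the remaining region (no effect) — 1 connected region. Overall, the cross-section is a single solid region. The nearest boundary edge runs (0.00, 0.00)→(0.00, 27.50); distance from the point to it = 1.20 mm. The point is inside the cross-section, 1.20 mm from the nearest boundary — within the 1.6 mm shell band (2 × 0.8).

shell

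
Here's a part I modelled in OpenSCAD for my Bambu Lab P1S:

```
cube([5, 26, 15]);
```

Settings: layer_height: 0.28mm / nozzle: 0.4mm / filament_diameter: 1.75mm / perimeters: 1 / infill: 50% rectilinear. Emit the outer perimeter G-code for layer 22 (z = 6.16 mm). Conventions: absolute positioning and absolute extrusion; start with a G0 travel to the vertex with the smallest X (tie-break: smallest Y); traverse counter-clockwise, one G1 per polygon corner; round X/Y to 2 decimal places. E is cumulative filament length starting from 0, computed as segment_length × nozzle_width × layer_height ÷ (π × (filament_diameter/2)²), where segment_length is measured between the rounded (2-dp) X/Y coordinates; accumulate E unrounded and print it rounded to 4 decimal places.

At z = 6.16 mm: the cube is present — its section is the full 5×26 rectangle. The outline is a single polygon with 4 vertices. Extrusion per mm of travel: 0.4 × 0.28 / (π × 0.875²) = 0.046564. Accumulating E over each segment gives final E = 2.8870.

G0 X0.00 Y0.00 Z6.16
G1 X5.00 Y0.00 E0.2328
G1 X5.00 Y26.00 E1.4435
G1 X0.00 Y26.00 E1.6763
G1 X0.00 Y0.00 E2.8870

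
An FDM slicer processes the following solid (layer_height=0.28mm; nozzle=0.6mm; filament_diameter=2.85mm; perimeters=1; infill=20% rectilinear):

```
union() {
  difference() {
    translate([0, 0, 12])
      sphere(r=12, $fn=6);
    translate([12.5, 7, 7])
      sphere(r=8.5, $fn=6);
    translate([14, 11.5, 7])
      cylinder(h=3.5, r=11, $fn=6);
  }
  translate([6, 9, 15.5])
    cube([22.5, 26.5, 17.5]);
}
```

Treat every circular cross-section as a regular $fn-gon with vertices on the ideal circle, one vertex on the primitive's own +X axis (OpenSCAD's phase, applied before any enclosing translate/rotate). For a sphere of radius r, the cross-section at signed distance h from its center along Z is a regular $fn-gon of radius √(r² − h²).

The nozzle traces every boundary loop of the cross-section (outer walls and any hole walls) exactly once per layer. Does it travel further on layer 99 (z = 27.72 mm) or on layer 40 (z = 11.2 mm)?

layer 99 (z = 27.72 mm)

Layer 99 (z = 27.72): the sphere is not intersected at this z (|z−center|=15.720 > r=12); the sphere at (12.5, 7) does not reach this height (|z−center|=20.720 > r=8.5); the cylinder at (14, 11.5) is not intersected at this z (z outside [7, 10.5]); Taking the first minus the rest: the first operand is absent here, so nothing remains; the cube at (6, 9) (footprint 22.5×26.5) is included at this height (perimeter 98.00 mm); Taking the union: only the 22.5×26.5 cube at (6, 9) is present, so the union is just that shape — boundary = 98.00 mm. So its perimeter = 98.00 mm. Layer 40 (z = 11.2): the r=12 sphere contributes a regular 6-gon of circumradius √(12²−0.8²) = 11.973 (perimeter = 2·6·11.973·sin(180°/6) = 71.84 mm); the r=8.5 sphere at (12.5, 7) contributes a regular 6-gon of circumradius √(8.5²−4.2²) = 7.390 (perimeter = 2·6·7.390·sin(180°/6) = 44.34 mm); the cylinder at (14, 11.5) is not intersected at this z (z outside [7, 10.5]); Taking the first minus the rest: starting from the r=12 sphere, the r=8.5 sphere at (12.5, 7) partially overlaps it — only the 21.51 mm² overlap (of its 141.88 mm²) is removed, clipping the outline — boundary = 74.66 mm; the cube at (6, 9) is absent (z outside [15.5, 33]); Combining (union): only the result so far is present, so the union is just that shape — boundary = 74.66 mm. So its perimeter = 74.66 mm. Layer 99 is larger (98.00 vs 74.66 mm).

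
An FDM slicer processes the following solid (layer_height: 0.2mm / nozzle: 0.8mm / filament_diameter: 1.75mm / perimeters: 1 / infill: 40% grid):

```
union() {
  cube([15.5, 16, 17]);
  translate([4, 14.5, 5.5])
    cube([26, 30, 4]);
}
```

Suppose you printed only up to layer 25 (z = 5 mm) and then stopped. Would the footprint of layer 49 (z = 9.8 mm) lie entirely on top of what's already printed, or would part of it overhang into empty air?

entirely on top

Compare the two slices. At z = 5: the 15.5×16 cube contributes its full rectangle (area 248.00 mm²); the cube at (4, 14.5) is absent (z outside [5.5, 9.5]); Taking the union: only the 15.5×16 cube is present, so the union is just that shape — area = 248.00 mm². At z = 9.8: the 15.5×16 cube contributes its full rectangle (area 248.00 mm²); the cube at (4, 14.5) does not reach this height (z outside [5.5, 9.5]); Merging all regions: only the 15.5×16 cube is present, so the union is just that shape — area = 248.00 mm². Checking containment: the cross-section at z = 9.8 is a subset of the cross-section at z = 5.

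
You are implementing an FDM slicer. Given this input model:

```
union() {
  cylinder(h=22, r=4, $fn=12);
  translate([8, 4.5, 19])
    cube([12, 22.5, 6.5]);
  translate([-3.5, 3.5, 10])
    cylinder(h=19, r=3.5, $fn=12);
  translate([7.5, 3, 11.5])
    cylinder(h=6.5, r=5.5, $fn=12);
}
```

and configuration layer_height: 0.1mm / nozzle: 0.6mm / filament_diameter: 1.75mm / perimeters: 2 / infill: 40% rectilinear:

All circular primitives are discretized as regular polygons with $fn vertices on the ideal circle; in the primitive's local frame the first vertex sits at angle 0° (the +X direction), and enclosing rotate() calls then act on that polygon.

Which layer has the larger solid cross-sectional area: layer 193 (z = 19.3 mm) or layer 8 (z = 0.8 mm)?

layer 193 (z = 19.3 mm)

Layer 193 (z = 19.3): the cylinder: section is a regular 12-gon, circumradius r=4 (area = (12/2)·4.000²·sin(360°/12) = 48.00 mm²); the cube at (8, 4.5) is present — its section is the full 12×22.5 rectangle (area 270.00 mm²); the r=3.5 cylinder at (-3.5, 3.5) gives a regular 12-gon of circumradius 3.5 (constant along its height) (area = (12/2)·3.500²·sin(360°/12) = 36.75 mm²); the cylinder at (7.5, 3) is absent (z outside [11.5, 18]); Taking the union: the regions partially overlap — summed areas 354.75 mm² minus the doubly-counted overlap 8.88 mm² gives 345.88 mm² — area = 345.88 mm². So its area = 345.88 mm². Layer 8 (z = 0.8): the cylinder: section is a regular 12-gon, circumradius r=4 (area = (12/2)·4.000²·sin(360°/12) = 48.00 mm²); the cube at (8, 4.5) is absent (z outside [19, 25.5]); the cylinder at (-3.5, 3.5) does not reach this height (z outside [10, 29]); the cylinder at (7.5, 3) does not reach this height (z outside [11.5, 18]); Merging all regions: only the r=4 cylinder is present, so the union is just that shape — area = 48.00 mm². So its area = 48.00 mm². Layer 193 is larger (345.88 vs 48.00 mm²).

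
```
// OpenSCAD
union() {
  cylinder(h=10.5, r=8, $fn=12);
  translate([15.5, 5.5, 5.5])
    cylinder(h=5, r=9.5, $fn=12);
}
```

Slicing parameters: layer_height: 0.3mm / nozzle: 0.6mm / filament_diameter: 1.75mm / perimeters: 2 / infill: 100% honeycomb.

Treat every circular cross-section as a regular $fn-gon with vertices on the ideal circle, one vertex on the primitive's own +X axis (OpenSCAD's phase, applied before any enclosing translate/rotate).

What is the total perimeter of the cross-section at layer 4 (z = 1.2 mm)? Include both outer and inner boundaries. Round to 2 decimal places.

49.69 mm

At z = 1.2 mm: the r=8 cylinder gives a regular 12-gon of circumradius 8 (constant along its height) (perimeter = 2·12·8.000·sin(180°/12) = 49.69 mm); the cylinder at (15.5, 5.5) is absent (z outside [5.5, 10.5]); Combining (union): only the r=8 cylinder is present, so the union is just that shape — boundary = 49.69 mm. Overall, the cross-section is a single solid region. Total boundary length (outer) = 49.69 mm.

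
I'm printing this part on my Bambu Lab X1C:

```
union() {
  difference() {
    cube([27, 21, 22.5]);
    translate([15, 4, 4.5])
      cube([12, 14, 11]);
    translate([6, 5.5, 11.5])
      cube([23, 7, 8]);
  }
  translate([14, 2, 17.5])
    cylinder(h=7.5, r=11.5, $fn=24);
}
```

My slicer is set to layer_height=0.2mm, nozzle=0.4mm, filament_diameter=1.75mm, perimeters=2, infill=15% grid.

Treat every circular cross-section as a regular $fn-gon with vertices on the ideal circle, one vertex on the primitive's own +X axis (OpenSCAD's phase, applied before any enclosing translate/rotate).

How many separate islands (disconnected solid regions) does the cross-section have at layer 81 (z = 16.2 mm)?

At z = 16.2 mm: the cube is present — its section is the full 27×21 rectangle; the cube at (15, 4) is not intersected at this z (z outside [4.5, 15.5]); the 23×7 cube at (6, 5.5) contributes its full rectangle; Subtracting the remaining from the first: starting from the 27×21 cube, the 23×7 cube at (6, 5.5) partially overlaps it — only the 147.00 mm² overlap (of its 161.00 mm²) is removed, clipping the outline — 1 connected region; the cylinder at (14, 2) does not reach this height (z outside [17.5, 25]); Merging all regions: only the result so far is present, so the union is just that shape — 1 connected region. Overall, the cross-section is a single solid region. Island count = 1.

1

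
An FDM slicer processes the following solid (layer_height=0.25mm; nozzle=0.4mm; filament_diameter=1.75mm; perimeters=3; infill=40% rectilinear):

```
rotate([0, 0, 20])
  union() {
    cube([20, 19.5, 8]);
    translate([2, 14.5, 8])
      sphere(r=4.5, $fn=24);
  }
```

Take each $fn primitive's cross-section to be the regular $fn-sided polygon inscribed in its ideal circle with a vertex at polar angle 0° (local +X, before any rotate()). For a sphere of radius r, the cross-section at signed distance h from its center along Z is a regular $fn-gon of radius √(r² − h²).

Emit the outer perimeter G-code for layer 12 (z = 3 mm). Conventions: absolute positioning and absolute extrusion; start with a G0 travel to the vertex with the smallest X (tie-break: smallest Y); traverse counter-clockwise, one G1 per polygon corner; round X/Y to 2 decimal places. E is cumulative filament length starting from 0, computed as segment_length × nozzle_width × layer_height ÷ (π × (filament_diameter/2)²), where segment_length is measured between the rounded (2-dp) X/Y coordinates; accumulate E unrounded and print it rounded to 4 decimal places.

At z = 3 mm: the 20×19.5 cube contributes its full rectangle; the sphere at (2, 14.5) does not reach this height (|z−center|=5.000 > r=4.5); Merging all regions: only the 20×19.5 cube is present, so the union is just that shape — 1 connected region; (whole slice rotated 20° about Z — lengths, areas and connectivity unchanged). The outline is a single polygon with 4 vertices. Extrusion per mm of travel: 0.4 × 0.25 / (π × 0.875²) = 0.041575. Accumulating E over each segment gives final E = 3.2838.

G0 X-6.67 Y18.32 Z3.00
G1 X0.00 Y0.00 E0.8106
G1 X18.79 Y6.84 E1.6419
G1 X12.12 Y25.16 E2.4525
G1 X-6.67 Y18.32 E3.2838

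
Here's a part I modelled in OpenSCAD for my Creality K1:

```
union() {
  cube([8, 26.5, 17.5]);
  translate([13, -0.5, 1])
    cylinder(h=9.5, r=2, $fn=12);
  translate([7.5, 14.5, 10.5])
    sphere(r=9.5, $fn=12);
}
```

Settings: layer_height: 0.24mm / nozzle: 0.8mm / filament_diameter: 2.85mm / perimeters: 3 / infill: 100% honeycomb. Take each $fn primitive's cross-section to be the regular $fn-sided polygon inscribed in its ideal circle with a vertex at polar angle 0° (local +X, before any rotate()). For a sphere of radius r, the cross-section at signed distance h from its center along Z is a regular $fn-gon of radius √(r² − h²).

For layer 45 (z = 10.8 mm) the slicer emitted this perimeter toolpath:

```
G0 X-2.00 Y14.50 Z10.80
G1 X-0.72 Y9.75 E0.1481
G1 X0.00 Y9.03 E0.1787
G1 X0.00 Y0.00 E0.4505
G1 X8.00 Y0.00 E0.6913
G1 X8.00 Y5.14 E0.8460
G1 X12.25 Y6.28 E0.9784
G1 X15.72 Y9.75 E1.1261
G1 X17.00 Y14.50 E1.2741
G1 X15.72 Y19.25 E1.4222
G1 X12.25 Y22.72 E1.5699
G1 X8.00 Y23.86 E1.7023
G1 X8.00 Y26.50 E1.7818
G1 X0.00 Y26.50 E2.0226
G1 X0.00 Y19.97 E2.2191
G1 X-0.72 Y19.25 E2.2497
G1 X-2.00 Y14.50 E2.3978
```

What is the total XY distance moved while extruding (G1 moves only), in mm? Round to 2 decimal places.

79.67 mm

Sum the Euclidean lengths of each G1 segment: total = 79.67 mm.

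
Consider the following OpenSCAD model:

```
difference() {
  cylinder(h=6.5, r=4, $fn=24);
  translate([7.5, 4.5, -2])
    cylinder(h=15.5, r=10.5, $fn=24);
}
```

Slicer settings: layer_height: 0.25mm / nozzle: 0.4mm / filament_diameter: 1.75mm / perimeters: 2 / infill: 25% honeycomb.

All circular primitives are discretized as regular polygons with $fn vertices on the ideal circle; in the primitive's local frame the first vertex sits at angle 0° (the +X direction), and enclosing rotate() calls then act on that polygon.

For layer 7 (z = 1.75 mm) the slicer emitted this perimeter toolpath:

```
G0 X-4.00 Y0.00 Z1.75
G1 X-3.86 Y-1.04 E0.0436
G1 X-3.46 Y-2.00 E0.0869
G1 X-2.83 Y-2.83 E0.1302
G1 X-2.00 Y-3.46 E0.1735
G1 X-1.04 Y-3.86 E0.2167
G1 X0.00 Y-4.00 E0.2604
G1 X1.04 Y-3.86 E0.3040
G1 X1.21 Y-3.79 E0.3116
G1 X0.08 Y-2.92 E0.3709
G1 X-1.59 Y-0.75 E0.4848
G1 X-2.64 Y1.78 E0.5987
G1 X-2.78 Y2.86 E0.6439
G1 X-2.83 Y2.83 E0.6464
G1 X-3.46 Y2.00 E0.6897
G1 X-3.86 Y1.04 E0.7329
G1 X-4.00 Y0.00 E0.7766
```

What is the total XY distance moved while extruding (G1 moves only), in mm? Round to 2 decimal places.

18.68 mm

Sum the Euclidean lengths of each G1 segment: total = 18.68 mm.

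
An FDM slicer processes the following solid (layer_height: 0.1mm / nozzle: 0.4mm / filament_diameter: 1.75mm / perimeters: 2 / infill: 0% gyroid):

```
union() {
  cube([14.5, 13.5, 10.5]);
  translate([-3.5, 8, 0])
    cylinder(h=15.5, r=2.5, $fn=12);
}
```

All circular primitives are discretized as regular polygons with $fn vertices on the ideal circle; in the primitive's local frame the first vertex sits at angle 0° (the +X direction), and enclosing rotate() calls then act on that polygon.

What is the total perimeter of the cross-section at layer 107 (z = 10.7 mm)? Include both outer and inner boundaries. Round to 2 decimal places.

15.53 mm

At z = 10.7 mm: the cube is not intersected at this z (z outside [0, 10.5]); the r=2.5 cylinder at (-3.5, 8) contributes a regular 12-gon of circumradius 2.5 (perimeter = 2·12·2.500·sin(180°/12) = 15.53 mm); Taking the union: only the r=2.5 cylinder at (-3.5, 8) is present, so the union is just that shape — boundary = 15.53 mm. Overall, the cross-section is a single solid region. Total boundary length (outer) = 15.53 mm.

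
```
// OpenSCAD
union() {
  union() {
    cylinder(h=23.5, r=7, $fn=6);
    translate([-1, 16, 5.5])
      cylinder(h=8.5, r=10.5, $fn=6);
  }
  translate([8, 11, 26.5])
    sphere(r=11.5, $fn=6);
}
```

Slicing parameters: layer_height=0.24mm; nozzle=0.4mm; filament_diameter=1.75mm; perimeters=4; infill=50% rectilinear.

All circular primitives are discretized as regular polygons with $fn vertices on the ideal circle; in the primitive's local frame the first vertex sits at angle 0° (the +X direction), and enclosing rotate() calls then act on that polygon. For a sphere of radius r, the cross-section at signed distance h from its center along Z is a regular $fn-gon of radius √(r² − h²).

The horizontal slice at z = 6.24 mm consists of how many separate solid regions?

At z = 6.24 mm: the r=7 cylinder gives a regular 6-gon of circumradius 7 (constant along its height); the r=10.5 cylinder at (-1, 16) gives a regular 6-gon of circumradius 10.5 (constant along its height); Taking the union: the 2 present regions are separate (no shared area or edge), so areas and boundary lengths simply add and each stays a separate island — 2 connected regions; the sphere at (8, 11) is absent (|z−center|=20.260 > r=11.5); Combining (union): only the result so far is present, so the union is just that shape — 2 connected regions. The result has 2 disconnected regions.

2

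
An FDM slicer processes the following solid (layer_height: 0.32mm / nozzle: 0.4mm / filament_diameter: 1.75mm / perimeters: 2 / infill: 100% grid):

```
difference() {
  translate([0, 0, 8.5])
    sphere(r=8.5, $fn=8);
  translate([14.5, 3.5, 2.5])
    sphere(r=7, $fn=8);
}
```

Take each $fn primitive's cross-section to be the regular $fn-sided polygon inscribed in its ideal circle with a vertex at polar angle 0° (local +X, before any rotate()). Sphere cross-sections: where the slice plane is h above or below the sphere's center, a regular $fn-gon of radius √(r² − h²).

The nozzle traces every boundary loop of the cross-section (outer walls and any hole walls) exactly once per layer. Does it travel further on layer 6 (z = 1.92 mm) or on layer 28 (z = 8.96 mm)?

layer 28 (z = 8.96 mm)

Layer 6 (z = 1.92): the r=8.5 sphere contributes a regular 8-gon of circumradius √(8.5²−6.58²) = 5.381 (perimeter = 2·8·5.381·sin(180°/8) = 32.95 mm); the r=7 sphere at (14.5, 3.5) slices to a regular 8-gon of circumradius 6.976 (√(r²−h²) with h=0.58 from center) (perimeter = 2·8·6.976·sin(180°/8) = 42.71 mm); After the difference (first − rest): starting from the r=8.5 sphere, the r=7 sphere at (14.5, 3.5) misses the remaining region (no effect) — boundary = 32.95 mm. So its perimeter = 32.95 mm. Layer 28 (z = 8.96): the sphere: section is a regular 8-gon, circumradius = √(r²−h²) = √(8.5²−0.46²) = 8.488 (perimeter = 2·8·8.488·sin(180°/8) = 51.97 mm); the r=7 sphere at (14.5, 3.5) contributes a regular 8-gon of circumradius √(7²−6.46²) = 2.696 (perimeter = 2·8·2.696·sin(180°/8) = 16.51 mm); Taking the first minus the rest: starting from the r=8.5 sphere, the r=7 sphere at (14.5, 3.5) misses the remaining region (no effect) — boundary = 51.97 mm. So its perimeter = 51.97 mm. Layer 28 is larger (51.97 vs 32.95 mm).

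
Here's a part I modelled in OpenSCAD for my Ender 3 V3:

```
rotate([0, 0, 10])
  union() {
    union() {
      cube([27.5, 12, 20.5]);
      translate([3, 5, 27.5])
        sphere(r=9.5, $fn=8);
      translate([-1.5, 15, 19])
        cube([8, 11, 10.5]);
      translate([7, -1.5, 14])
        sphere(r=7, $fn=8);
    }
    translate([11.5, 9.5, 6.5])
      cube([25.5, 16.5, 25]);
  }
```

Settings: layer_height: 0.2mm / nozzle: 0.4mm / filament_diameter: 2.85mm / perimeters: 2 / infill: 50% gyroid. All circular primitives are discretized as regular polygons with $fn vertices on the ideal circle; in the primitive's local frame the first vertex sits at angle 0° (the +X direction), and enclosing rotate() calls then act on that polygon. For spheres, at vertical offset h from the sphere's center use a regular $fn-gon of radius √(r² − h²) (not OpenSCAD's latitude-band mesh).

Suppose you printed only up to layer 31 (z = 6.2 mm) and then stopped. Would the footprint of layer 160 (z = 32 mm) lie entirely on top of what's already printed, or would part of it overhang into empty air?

part overhangs

Compare the two slices. At z = 6.2: the 27.5×12 cube contributes its full rectangle (area 330.00 mm²); the sphere at (3, 5) is not intersected at this z (|z−center|=21.300 > r=9.5); the cube at (-1.5, 15) is absent (z outside [19, 29.5]); the sphere at (7, -1.5) does not reach this height (|z−center|=7.800 > r=7); Merging all regions: only the 27.5×12 cube is present, so the union is just that shape — area = 330.00 mm²; the cube at (11.5, 9.5) does not reach this height (z outside [6.5, 31.5]); Combining (union): only that combined region is present, so the union is just that shape — area = 330.00 mm²; (rotated 10° about Z; rotation is an isometry so areas/perimeters/island counts are preserved). At z = 32: the cube is absent (z outside [0, 20.5]); the sphere at (3, 5): section is a regular 8-gon, circumradius = √(r²−h²) = √(9.5²−4.5²) = 8.367 (area = (8/2)·8.367²·sin(360°/8) = 197.99 mm²); the cube at (-1.5, 15) does not reach this height (z outside [19, 29.5]); the sphere at (7, -1.5) does not reach this height (|z−center|=18.000 > r=7); Combining (union): only the r=9.5 sphere at (3, 5) is present, so the union is just that shape — area = 197.99 mm²; the cube at (11.5, 9.5) does not reach this height (z outside [6.5, 31.5]); Merging all regions: only that combined region is present, so the union is just that shape — area = 197.99 mm²; (whole slice rotated 10° about Z — lengths, areas and connectivity unchanged). Checking containment: at z = 32 the cross-section extends beyond the z = 6.2 cross-section by about 78.09 mm².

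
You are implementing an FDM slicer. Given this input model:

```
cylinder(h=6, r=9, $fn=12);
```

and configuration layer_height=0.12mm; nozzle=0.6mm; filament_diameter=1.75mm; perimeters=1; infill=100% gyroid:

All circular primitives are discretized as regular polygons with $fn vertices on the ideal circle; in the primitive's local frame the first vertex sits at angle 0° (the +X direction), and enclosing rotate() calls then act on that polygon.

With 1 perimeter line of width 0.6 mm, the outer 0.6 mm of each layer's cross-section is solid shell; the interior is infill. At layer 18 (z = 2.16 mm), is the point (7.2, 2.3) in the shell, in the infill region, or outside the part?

At z = 2.16 mm: the cylinder: section is a regular 12-gon, circumradius r=9. Overall, the cross-section is a single solid region. The nearest boundary edge runs (9.00, 0.00)→(7.79, 4.50); distance from the point to it = 1.14 mm. The point is inside the cross-section and 1.14 mm from the nearest boundary — more than the 0.6 mm shell width (1 × 0.6), so it's in the infill interior.

infill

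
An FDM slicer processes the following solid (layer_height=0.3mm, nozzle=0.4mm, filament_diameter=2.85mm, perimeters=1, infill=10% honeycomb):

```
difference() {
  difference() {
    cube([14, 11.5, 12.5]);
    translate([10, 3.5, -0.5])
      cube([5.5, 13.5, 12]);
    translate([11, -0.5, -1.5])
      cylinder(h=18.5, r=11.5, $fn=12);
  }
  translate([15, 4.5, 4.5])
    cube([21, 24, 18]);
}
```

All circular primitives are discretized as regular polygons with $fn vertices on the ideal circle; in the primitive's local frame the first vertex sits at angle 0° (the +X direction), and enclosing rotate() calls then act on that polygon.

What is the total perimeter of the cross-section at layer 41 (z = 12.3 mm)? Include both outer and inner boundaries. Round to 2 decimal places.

At z = 12.3 mm: the 14×11.5 cube contributes its full rectangle (perimeter 51.00 mm); the cube at (10, 3.5) is not intersected at this z (z outside [-0.5, 11.5]); the cylinder at (11, -0.5): section is a regular 12-gon, circumradius r=11.5 (perimeter = 2·12·11.500·sin(180°/12) = 71.43 mm); Taking the first minus the rest: starting from the 14×11.5 cube, the r=11.5 cylinder at (11, -0.5) partially overlaps it — only the 125.02 mm² overlap (of its 396.75 mm²) is removed, clipping the outline — boundary = 44.47 mm; the cube at (15, 4.5) is present — its section is the full 21×24 rectangle (perimeter 90.00 mm); After the difference (first − rest): starting from the result so far, the 21×24 cube at (15, 4.5) misses the remaining region (no effect) — boundary = 44.47 mm. Overall, the cross-section is a single solid region. Total boundary length (outer) = 44.47 mm.

44.47 mm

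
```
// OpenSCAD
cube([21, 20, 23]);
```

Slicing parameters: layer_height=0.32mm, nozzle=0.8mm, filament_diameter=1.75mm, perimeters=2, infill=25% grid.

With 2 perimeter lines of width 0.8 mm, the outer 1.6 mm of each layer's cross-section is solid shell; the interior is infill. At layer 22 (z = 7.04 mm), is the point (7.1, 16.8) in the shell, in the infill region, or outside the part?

At z = 7.04 mm: the cube (footprint 21×20) is included at this height. Overall, the cross-section is a single solid region. The nearest boundary edge runs (21.00, 20.00)→(0.00, 20.00); distance from the point to it = 3.20 mm. The point is inside the cross-section and 3.20 mm from the nearest boundary — more than the 1.6 mm shell width (2 × 0.8), so it's in the infill interior.

infill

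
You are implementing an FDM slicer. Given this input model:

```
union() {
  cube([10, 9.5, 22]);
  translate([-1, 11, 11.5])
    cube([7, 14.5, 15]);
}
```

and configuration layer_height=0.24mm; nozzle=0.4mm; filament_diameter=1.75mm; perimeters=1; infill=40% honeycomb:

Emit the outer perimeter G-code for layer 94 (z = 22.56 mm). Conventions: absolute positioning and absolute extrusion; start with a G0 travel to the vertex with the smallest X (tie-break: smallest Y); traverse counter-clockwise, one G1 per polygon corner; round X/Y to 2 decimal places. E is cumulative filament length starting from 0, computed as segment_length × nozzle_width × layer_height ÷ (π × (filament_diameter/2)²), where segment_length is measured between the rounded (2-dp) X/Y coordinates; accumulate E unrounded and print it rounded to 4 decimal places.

At z = 22.56 mm: the cube does not reach this height (z outside [0, 22]); the cube at (-1, 11) is present — its section is the full 7×14.5 rectangle; Combining (union): only the 7×14.5 cube at (-1, 11) is present, so the union is just that shape — 1 connected region. The outline is a single polygon with 4 vertices. Extrusion per mm of travel: 0.4 × 0.24 / (π × 0.875²) = 0.039912. Accumulating E over each segment gives final E = 1.7162.

G0 X-1.00 Y11.00 Z22.56
G1 X6.00 Y11.00 E0.2794
G1 X6.00 Y25.50 E0.8581
G1 X-1.00 Y25.50 E1.1375
G1 X-1.00 Y11.00 E1.7162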